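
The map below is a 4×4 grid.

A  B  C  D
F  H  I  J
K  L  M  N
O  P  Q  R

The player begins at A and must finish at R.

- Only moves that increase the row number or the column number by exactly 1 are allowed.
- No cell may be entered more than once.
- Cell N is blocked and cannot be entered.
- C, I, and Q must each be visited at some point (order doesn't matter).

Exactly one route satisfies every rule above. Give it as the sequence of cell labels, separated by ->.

Moves only go right or down, so the column and row indices never decrease.
Route from A: 2× right (reaching C), 3× down (reaching Q), right to R — 6 moves in all.
Check: all required cells visited.

A -> B -> C -> I -> M -> Q -> R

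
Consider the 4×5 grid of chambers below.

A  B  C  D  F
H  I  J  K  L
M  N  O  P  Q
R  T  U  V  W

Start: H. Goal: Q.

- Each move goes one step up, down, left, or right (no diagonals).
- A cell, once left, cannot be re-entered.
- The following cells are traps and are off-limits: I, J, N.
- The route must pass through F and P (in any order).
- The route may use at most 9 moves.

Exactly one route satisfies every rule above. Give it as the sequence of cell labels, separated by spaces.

Any route must reach F and P and still end at Q within 9 moves, so the order of the required stops is forced.
Route from H: up to A, 4× right (reaching F), down to L, left to K, down to P, right to Q — 9 moves in all.
Check: all required cells visited; 9 ≤ 9 moves.

H A B C D F L K P Q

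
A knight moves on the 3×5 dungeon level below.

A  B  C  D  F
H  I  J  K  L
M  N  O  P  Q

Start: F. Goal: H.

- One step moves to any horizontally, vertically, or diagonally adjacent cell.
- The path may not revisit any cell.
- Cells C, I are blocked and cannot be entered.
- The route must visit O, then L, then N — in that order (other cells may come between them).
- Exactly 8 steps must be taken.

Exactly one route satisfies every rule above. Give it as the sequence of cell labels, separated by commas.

The waypoints must appear in the order O, L, N, with no cell reused.
Route from F: 2× down-left (reaching O), right to P, up-right to L, up-left to D, 2× down-left (reaching N), up-left to H — 8 moves in all.
Check: order respected (O at step 2, L at step 4, N at step 7); 8 moves as required.

F, K, O, P, L, D, J, N, H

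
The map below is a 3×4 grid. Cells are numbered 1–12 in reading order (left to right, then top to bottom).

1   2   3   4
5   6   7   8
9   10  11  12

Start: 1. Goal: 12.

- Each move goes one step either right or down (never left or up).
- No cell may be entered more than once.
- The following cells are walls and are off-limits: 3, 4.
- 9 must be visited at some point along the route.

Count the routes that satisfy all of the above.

A right/down-only route from 1 to 12 makes exactly 2 down-moves and 3 right-moves in some order.
With no other constraints that would be C(5,2) = 10 routes.
Split at 9 and multiply the segment counts (each segment already excludes blocked cells): 1→9: 1; 9→12: 1; product = 1.
That gives 1 route.

1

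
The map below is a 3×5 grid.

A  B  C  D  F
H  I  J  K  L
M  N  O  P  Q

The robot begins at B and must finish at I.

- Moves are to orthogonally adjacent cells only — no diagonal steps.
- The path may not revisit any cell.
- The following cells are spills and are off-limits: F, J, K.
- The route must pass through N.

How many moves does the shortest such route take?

5

Any route passes through N somewhere between B and I. Summing Manhattan distances along the two legs (B → N → I) gives a lower bound of 2 + 1 = 3 moves.
The shortest route satisfying every rule uses 5 moves: B → A → H → M → N → I.
The no-revisit rule (legs can't share cells) pushes the minimum above the 3-move bound; an exhaustive check rules out every length from 3 to 4, leaving 5 as the minimum.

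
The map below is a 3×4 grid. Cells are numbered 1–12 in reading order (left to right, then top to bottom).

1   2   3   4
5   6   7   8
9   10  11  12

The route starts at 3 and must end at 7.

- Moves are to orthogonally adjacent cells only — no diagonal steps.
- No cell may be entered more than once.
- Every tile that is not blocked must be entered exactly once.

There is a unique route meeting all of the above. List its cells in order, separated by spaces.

3 4 8 12 11 10 9 5 1 2 6 7

Need to visit all 12 open cells exactly once, starting at 3 and ending at 7.
Cell 4 has only two open neighbours (8 and 3), so the path must pass straight through it: one of those is the cell it's entered from and the other is where it exits.
Route from 3: right to 4, 2× down (reaching 12), 3× left (reaching 9), 2× up (reaching 1), right to 2, down to 6, right to 7 — 11 moves in all.
Check: all 12 open cells covered.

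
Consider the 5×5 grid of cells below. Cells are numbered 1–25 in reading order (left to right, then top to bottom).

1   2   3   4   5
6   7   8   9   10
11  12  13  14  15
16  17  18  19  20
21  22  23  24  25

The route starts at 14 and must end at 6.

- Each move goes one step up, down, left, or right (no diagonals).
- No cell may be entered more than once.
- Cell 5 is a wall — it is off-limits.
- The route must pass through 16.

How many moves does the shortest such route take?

6

Any route passes through 16 somewhere between 14 and 6. Summing Manhattan distances along the two legs (14 → 16 → 6) gives a lower bound of 4 + 2 = 6 moves.
A route of 6 moves achieves this: 14 → 19 → 18 → 17 → 16 → 11 → 6.
Since 6 matches the lower bound, it is optimal.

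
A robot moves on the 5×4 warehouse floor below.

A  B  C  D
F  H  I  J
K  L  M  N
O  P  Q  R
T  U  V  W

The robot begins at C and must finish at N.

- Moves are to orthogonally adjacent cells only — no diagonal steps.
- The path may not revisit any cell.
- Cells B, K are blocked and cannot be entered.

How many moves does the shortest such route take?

The Manhattan distance from C to N is |1−3| + |3−4| = 3, so at least 3 moves are needed.
A route of 3 moves achieves this: C → I → M → N.
Since 3 matches the lower bound, it is optimal.

3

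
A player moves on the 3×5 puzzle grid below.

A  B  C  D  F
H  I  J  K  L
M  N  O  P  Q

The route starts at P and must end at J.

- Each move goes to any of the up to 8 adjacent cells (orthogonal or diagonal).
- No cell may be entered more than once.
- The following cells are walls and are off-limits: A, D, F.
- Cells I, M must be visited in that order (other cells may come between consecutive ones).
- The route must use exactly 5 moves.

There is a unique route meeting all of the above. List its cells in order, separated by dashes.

P - O - I - M - N - J

The waypoints must appear in the order I, M, with no cell reused.
Route from P: left 1 to O, up-left 1 to I, down-left 1 to M, right 1 to N, up-right 1 to J — 5 moves in all.
Check: order respected (I at step 2, M at step 3); 5 moves as required.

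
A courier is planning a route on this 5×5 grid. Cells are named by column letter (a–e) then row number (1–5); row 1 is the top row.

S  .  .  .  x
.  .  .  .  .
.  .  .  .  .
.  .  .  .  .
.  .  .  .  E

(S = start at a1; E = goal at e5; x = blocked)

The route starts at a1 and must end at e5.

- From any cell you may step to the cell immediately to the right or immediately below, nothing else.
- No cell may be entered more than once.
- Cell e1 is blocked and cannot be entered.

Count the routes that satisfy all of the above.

69

A right/down-only route from a1 to e5 makes exactly 4 down-moves and 4 right-moves in some order.
With no other constraints that would be C(8,4) = 70 routes.
Subtract routes through each blocked cell (inclusion–exclusion for overlaps): − through e1: 1 → 69.
That gives 69 routes.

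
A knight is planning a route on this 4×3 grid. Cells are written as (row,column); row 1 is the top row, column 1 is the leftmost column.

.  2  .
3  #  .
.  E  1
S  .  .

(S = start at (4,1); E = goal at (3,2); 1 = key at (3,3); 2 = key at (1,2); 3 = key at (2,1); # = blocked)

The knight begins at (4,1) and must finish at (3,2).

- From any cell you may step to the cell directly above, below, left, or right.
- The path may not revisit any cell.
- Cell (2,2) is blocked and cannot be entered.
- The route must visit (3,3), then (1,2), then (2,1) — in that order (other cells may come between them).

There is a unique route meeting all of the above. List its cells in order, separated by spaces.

The waypoints must appear in the order (3,3), (1,2), (2,1), with no cell reused.
Route from (4,1): 2× right (reaching (4,3)), 3× up (reaching (1,3)), 2× left (reaching (1,1)), 2× down (reaching (3,1)), right to (3,2) — 10 moves in all.
Check: order respected (1 at step 3, 2 at step 6, 3 at step 8).

(4,1) (4,2) (4,3) (3,3) (2,3) (1,3) (1,2) (1,1) (2,1) (3,1) (3,2)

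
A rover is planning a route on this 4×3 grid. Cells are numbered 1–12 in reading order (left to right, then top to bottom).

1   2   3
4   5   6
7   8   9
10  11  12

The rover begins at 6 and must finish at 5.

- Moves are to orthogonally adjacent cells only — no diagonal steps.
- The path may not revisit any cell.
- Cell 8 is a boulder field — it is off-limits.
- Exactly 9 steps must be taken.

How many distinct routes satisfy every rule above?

Need simple routes of exactly 9 moves from 6 to 5 (Manhattan distance 1, so 4 moves are spent on a detour and 4 undoing it).
Enumerating: 6 9 12 11 10 7 4 1 2 5.
That gives 1 route.

1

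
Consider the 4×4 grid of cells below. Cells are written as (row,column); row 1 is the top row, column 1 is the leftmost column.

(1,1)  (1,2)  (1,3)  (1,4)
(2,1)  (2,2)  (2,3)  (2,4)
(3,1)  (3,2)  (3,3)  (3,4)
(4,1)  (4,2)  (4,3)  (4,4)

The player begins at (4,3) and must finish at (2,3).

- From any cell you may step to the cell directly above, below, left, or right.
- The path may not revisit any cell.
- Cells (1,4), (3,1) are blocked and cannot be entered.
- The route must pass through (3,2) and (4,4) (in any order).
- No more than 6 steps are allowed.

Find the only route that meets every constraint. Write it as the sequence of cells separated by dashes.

(4,3) - (4,4) - (3,4) - (3,3) - (3,2) - (2,2) - (2,3)

The budget equals the shortest possible length, so every move has to be on a shortest route through the required cells.
Route from (4,3): right to (4,4), up to (3,4), 2× left (reaching (3,2)), up to (2,2), right to (2,3) — 6 moves in all.
Check: all required cells visited; 6 ≤ 6 moves.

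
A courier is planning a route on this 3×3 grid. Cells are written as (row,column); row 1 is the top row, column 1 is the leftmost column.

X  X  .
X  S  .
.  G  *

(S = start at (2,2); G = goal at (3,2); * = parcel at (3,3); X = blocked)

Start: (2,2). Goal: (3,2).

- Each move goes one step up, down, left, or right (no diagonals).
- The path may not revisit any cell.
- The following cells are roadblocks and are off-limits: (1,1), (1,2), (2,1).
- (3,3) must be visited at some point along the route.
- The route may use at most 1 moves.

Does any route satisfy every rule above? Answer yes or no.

Even ignoring the no-revisit rule, getting from (2,2) to (3,2) via (3,3) needs at least 2 + 1 = 3 moves (Manhattan distance per leg), which exceeds the 1-move limit.

no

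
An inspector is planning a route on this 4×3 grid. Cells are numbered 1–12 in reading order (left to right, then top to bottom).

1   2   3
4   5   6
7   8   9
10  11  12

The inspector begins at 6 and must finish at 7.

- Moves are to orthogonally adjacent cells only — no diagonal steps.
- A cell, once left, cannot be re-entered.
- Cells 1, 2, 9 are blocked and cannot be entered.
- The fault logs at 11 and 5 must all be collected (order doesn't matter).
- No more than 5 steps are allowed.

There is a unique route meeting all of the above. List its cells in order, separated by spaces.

6 5 8 11 10 7

The 5-move cap with required stops at 11, 5 leaves no slack for detours.
Route from 6: left to 5, 2× down (reaching 11), left to 10, up to 7 — 5 moves in all.
Check: all required cells visited; 5 ≤ 5 moves.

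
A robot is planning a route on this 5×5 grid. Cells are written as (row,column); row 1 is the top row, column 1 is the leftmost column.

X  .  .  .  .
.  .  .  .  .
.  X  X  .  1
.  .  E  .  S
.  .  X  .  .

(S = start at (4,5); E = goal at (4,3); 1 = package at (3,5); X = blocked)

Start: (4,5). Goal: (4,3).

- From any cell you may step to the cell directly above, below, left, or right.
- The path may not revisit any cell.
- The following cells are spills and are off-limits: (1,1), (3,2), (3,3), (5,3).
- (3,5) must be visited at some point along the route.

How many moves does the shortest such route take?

4

Any route passes through (3,5) somewhere between (4,5) and (4,3). Summing Manhattan distances along the two legs ((4,5) → (3,5) → (4,3)) gives a lower bound of 1 + 3 = 4 moves.
A route of 4 moves achieves this: (4,5) → (3,5) → (3,4) → (4,4) → (4,3).
Since 4 matches the lower bound, it is optimal.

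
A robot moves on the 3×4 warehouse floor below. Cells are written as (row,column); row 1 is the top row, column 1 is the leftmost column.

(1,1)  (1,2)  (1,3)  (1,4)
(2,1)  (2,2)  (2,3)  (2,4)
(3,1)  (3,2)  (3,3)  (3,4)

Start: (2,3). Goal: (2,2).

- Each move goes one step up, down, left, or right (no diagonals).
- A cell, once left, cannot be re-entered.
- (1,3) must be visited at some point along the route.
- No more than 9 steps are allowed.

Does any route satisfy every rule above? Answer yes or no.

One route that works: (2,3) → (1,3) → (1,2) → (2,2).

yes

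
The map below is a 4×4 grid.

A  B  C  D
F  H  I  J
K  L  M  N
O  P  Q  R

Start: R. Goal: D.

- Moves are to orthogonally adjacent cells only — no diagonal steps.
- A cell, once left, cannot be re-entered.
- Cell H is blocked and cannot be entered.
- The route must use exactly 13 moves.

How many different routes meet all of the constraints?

9

Need simple routes of exactly 13 moves from R to D (Manhattan distance 3, so 5 moves are spent on a detour and 5 undoing it).
Branch systematically from the start, pruning whenever the remaining move budget drops below the Manhattan distance to D or differs from it in parity. Grouping the completions by first move — via N: 6; via Q: 3 — and summing: 6 + 3 = 9.
That gives 9 routes.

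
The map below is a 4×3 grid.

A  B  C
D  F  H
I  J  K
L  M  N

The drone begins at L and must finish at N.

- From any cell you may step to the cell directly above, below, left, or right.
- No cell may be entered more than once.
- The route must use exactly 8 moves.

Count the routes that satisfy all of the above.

9

Need simple routes of exactly 8 moves from L to N (Manhattan distance 2, so 3 moves are spent on a detour and 3 undoing it).
Branch systematically from the start, pruning whenever the remaining move budget drops below the Manhattan distance to N or differs from it in parity. Grouping the completions by first move — via I: 7; via M: 2 — and summing: 7 + 2 = 9.
That gives 9 routes.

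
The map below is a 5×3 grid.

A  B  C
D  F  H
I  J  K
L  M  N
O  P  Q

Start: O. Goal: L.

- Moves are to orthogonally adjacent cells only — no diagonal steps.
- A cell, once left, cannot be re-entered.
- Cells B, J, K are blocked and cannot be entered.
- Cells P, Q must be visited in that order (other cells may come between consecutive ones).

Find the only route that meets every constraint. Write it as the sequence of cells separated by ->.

O -> P -> Q -> N -> M -> L

The waypoints must appear in the order P, Q, with no cell reused.
Route from O: right 2 to Q, up 1 to N, left 2 to L — 5 moves in all.
Check: order respected (P at step 1, Q at step 2).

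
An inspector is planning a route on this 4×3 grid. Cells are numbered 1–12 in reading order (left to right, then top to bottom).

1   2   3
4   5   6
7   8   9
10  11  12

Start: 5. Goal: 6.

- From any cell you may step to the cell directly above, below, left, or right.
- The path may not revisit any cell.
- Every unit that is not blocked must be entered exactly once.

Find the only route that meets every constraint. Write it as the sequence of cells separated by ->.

5 -> 8 -> 9 -> 12 -> 11 -> 10 -> 7 -> 4 -> 1 -> 2 -> 3 -> 6

Need to visit all 12 open cells exactly once, starting at 5 and ending at 6.
Cell 3 has only two open neighbours (6 and 2), so the path must pass straight through it: one of those is the cell it's entered from and the other is where it exits.
Route from 5: down to 8, right to 9, down to 12, 2× left (reaching 10), 3× up (reaching 1), 2× right (reaching 3), down to 6 — 11 moves in all.
Check: all 12 open cells covered.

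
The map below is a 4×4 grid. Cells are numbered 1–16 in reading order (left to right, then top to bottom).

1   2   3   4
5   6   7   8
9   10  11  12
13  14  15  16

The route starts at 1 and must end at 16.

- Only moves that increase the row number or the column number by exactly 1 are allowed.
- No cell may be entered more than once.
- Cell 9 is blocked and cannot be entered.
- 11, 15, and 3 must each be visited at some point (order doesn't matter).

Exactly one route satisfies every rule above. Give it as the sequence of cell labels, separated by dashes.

1 - 2 - 3 - 7 - 11 - 15 - 16

Moves only go right or down, so the column and row indices never decrease.
Route from 1: right 2 to 3, down 3 to 15, right 1 to 16 — 6 moves in all.
Check: all required cells visited.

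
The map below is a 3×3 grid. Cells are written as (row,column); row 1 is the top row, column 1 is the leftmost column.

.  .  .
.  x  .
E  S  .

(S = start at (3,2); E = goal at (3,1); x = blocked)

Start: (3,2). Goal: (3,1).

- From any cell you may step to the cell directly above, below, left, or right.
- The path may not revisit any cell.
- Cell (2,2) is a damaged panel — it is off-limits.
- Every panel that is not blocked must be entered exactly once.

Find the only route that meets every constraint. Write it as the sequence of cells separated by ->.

Need to visit all 8 open cells exactly once, starting at (3,2) and ending at (3,1).
Cell (3,3) has only two open neighbours ((2,3) and (3,2)), so the path must pass straight through it: one of those is the cell it's entered from and the other is where it exits.
Route from (3,2): right to (3,3), 2× up (reaching (1,3)), 2× left (reaching (1,1)), 2× down (reaching (3,1)) — 7 moves in all.
Check: all 8 open cells covered.

(3,2) -> (3,3) -> (2,3) -> (1,3) -> (1,2) -> (1,1) -> (2,1) -> (3,1)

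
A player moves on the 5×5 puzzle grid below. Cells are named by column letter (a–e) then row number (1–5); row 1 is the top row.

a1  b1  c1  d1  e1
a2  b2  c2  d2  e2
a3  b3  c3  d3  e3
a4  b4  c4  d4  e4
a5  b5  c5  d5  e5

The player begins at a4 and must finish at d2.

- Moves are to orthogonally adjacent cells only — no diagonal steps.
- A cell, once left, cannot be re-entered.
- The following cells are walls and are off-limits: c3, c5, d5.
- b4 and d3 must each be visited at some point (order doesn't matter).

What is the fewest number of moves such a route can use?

Any route passes through b4 and d3 in some order between a4 and d2. Summing Manhattan distances along each leg and taking the cheapest ordering (a4 → b4 → d3 → d2) gives a lower bound of 1 + 3 + 1 = 5 moves.
A route of 5 moves achieves this: a4 → b4 → c4 → d4 → d3 → d2.
Since 5 matches the lower bound, it is optimal.

5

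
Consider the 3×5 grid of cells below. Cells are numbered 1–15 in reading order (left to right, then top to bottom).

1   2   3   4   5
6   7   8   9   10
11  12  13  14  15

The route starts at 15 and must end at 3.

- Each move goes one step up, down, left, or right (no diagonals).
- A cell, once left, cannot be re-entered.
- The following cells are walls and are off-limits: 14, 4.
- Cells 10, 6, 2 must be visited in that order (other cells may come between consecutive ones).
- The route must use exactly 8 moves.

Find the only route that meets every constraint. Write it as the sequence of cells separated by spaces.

The waypoints must appear in the order 10, 6, 2, with no cell reused.
Route from 15: up 1 to 10, left 4 to 6, up 1 to 1, right 2 to 3 — 8 moves in all.
Check: order respected (10 at step 1, 6 at step 5, 2 at step 7); 8 moves as required.

15 10 9 8 7 6 1 2 3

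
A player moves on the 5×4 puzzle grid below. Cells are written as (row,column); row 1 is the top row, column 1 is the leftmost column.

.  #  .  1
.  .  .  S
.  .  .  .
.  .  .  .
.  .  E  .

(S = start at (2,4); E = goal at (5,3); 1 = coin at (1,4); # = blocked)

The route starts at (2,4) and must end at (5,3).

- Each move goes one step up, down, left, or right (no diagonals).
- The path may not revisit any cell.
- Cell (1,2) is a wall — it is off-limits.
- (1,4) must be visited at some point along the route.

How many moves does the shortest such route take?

6

Any route passes through (1,4) somewhere between (2,4) and (5,3). Summing Manhattan distances along the two legs ((2,4) → (1,4) → (5,3)) gives a lower bound of 1 + 5 = 6 moves.
A route of 6 moves achieves this: (2,4) → (1,4) → (1,3) → (2,3) → (3,3) → (4,3) → (5,3).
Since 6 matches the lower bound, it is optimal.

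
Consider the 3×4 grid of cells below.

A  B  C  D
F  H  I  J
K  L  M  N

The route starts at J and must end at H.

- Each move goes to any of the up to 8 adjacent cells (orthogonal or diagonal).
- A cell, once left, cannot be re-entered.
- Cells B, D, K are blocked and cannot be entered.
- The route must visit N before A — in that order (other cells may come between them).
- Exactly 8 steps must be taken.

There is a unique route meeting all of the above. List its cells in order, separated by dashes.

The waypoints must appear in the order N, A, with no cell reused.
Route from J: up-left 1 to C, down 1 to I, down-right 1 to N, left 2 to L, up-left 1 to F, up 1 to A, down-right 1 to H — 8 moves in all.
Check: order respected (N at step 3, A at step 7); 8 moves as required.

J - C - I - N - M - L - F - A - H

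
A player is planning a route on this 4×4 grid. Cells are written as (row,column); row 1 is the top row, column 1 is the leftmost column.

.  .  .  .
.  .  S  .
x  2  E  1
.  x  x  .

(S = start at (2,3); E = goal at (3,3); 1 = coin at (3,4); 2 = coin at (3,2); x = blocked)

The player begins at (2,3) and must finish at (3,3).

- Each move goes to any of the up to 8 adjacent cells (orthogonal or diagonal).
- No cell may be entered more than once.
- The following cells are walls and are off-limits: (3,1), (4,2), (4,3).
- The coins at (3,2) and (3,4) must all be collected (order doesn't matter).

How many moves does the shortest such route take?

6

Any route passes through (3,2) and (3,4) in some order between (2,3) and (3,3). Summing Chebyshev distances along each leg and taking the cheapest ordering ((2,3) → (3,4) → (3,2) → (3,3)) gives a lower bound of 1 + 2 + 1 = 4 moves.
The shortest route satisfying every rule uses 6 moves: (2,3) → (3,2) → (2,2) → (1,3) → (2,4) → (3,4) → (3,3).
The no-revisit rule (legs can't share cells) pushes the minimum above the 4-move bound; an exhaustive check rules out every length from 4 to 5, leaving 6 as the minimum.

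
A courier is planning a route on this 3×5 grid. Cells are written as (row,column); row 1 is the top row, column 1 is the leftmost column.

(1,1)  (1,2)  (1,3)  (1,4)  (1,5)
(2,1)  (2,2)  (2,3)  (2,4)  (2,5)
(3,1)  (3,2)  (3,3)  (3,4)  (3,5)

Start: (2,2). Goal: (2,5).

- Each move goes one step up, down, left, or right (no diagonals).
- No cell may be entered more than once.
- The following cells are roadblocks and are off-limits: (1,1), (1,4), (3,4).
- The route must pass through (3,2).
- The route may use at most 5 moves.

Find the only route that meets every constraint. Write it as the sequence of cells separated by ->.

(2,2) -> (3,2) -> (3,3) -> (2,3) -> (2,4) -> (2,5)

The budget equals the shortest possible length, so every move has to be on a shortest route through the required cells.
Route from (2,2): down 1 to (3,2), right 1 to (3,3), up 1 to (2,3), right 2 to (2,5) — 5 moves in all.
Check: all required cells visited; 5 ≤ 5 moves.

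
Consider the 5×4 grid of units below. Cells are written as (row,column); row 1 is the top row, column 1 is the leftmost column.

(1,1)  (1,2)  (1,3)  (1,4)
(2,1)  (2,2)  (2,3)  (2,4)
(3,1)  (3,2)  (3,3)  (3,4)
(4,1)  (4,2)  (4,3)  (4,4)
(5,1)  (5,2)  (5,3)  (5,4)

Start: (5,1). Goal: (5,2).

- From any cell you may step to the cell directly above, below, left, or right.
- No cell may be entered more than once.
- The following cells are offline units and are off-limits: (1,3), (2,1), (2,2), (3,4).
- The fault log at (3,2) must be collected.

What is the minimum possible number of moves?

5

Any route passes through (3,2) somewhere between (5,1) and (5,2). Summing Manhattan distances along the two legs ((5,1) → (3,2) → (5,2)) gives a lower bound of 3 + 2 = 5 moves.
A route of 5 moves achieves this: (5,1) → (4,1) → (3,1) → (3,2) → (4,2) → (5,2).
Since 5 matches the lower bound, it is optimal.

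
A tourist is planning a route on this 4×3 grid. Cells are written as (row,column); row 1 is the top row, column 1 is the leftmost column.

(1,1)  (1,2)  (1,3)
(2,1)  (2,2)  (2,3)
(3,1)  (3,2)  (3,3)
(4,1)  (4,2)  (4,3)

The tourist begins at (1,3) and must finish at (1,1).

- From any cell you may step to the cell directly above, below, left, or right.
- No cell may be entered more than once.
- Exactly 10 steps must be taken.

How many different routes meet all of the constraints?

10

Need simple routes of exactly 10 moves from (1,3) to (1,1) (Manhattan distance 2, so 4 moves are spent on a detour and 4 undoing it).
Branch systematically from the start, pruning whenever the remaining move budget drops below the Manhattan distance to (1,1) or differs from it in parity. Grouping the completions by first move — via (2,3): 6; via (1,2): 4 — and summing: 6 + 4 = 10.
That gives 10 routes.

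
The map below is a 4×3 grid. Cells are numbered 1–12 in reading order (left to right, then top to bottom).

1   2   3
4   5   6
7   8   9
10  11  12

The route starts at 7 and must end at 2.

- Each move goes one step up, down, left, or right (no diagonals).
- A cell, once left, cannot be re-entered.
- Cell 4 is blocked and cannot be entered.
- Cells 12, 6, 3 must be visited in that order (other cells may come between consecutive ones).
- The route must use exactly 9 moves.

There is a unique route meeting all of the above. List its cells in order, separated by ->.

7 -> 10 -> 11 -> 12 -> 9 -> 8 -> 5 -> 6 -> 3 -> 2

The waypoints must appear in the order 12, 6, 3, with no cell reused.
Route from 7: down 1 to 10, right 2 to 12, up 1 to 9, left 1 to 8, up 1 to 5, right 1 to 6, up 1 to 3, left 1 to 2 — 9 moves in all.
Check: order respected (12 at step 3, 6 at step 7, 3 at step 8); 9 moves as required.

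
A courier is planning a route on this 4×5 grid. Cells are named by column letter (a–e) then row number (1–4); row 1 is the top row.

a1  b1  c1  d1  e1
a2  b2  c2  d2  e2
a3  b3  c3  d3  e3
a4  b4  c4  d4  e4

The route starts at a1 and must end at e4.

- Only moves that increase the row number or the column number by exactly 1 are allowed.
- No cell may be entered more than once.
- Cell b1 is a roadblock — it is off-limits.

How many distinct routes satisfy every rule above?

15

A right/down-only route from a1 to e4 makes exactly 3 down-moves and 4 right-moves in some order.
With no other constraints that would be C(7,3) = 35 routes.
Subtract routes through each blocked cell (inclusion–exclusion for overlaps): − through b1: 20 → 15.
That gives 15 routes.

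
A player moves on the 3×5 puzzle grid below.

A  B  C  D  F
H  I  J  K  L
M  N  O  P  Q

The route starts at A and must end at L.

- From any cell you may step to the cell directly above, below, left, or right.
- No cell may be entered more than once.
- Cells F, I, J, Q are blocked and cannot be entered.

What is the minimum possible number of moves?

5

The Manhattan distance from A to L is |1−2| + |1−5| = 5, so at least 5 moves are needed.
A route of 5 moves achieves this: A → B → C → D → K → L.
Since 5 matches the lower bound, it is optimal.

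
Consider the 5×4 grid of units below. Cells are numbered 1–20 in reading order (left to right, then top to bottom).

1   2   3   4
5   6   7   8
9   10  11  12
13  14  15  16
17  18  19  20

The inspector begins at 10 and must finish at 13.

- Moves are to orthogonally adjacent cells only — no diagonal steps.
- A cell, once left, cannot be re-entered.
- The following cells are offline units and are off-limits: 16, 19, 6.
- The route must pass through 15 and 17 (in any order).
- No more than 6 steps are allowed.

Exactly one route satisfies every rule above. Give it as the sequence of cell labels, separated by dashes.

10 - 11 - 15 - 14 - 18 - 17 - 13

The 6-move cap with required stops at 15, 17 leaves no slack for detours.
Route from 10: right 1 to 11, down 1 to 15, left 1 to 14, down 1 to 18, left 1 to 17, up 1 to 13 — 6 moves in all.
Check: all required cells visited; 6 ≤ 6 moves.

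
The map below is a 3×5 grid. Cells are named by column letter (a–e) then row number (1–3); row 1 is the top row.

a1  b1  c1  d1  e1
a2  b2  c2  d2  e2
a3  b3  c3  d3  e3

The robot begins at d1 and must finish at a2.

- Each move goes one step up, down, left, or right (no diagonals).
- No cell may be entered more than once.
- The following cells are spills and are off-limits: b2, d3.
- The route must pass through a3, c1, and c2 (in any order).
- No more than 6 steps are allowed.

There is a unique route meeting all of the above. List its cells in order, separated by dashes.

Any route must reach a3, c1, and c2 and still end at a2 within 6 moves, so the order of the required stops is forced.
Route from d1: left to c1, 2× down (reaching c3), 2× left (reaching a3), up to a2 — 6 moves in all.
Check: all required cells visited; 6 ≤ 6 moves.

d1 - c1 - c2 - c3 - b3 - a3 - a2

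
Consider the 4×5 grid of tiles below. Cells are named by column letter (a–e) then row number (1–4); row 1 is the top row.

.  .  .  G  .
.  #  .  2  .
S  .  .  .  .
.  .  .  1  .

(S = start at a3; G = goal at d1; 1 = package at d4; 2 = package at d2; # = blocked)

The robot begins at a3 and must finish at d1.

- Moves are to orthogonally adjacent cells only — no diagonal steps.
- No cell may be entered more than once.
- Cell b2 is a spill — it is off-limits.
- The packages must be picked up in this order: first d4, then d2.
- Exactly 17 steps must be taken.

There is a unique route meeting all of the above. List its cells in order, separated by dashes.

The waypoints must appear in the order d4, d2, with no cell reused.
Route from a3: up 2 to a1, right 2 to c1, down 2 to c3, left 1 to b3, down 1 to b4, right 3 to e4, up 1 to e3, left 1 to d3, up 1 to d2, right 1 to e2, up 1 to e1, left 1 to d1 — 17 moves in all.
Check: order respected (1 at step 10, 2 at step 14); 17 moves as required.

a3 - a2 - a1 - b1 - c1 - c2 - c3 - b3 - b4 - c4 - d4 - e4 - e3 - d3 - d2 - e2 - e1 - d1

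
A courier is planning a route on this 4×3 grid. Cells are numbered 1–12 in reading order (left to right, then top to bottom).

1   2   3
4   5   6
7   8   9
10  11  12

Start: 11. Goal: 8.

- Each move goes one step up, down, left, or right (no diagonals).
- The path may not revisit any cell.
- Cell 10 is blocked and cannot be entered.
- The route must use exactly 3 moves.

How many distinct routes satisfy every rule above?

Need simple routes of exactly 3 moves from 11 to 8 (Manhattan distance 1, so 1 moves are spent on a detour and 1 undoing it).
Enumerating: 11 12 9 8.
That gives 1 route.

1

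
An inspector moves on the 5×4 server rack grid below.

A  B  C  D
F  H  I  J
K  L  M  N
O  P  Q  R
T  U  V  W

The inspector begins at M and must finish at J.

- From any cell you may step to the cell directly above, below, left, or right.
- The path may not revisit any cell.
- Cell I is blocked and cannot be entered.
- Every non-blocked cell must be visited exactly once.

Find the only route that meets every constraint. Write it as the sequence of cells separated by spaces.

Need to visit all 19 open cells exactly once, starting at M and ending at J.
Route from M: right 1 to N, down 2 to W, left 1 to V, up 1 to Q, left 1 to P, down 1 to U, left 1 to T, up 2 to K, right 1 to L, up 1 to H, left 1 to F, up 1 to A, right 3 to D, down 1 to J — 18 moves in all.
Check: all 19 open cells covered.

M N R W V Q P U T O K L H F A B C D J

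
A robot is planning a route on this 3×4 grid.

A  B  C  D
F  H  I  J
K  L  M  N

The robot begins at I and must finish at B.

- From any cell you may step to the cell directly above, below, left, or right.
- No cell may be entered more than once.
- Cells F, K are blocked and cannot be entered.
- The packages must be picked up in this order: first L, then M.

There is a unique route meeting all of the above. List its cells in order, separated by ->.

The waypoints must appear in the order L, M, with no cell reused.
Route from I: left 1 to H, down 1 to L, right 2 to N, up 2 to D, left 2 to B — 8 moves in all.
Check: order respected (L at step 2, M at step 3).

I -> H -> L -> M -> N -> J -> D -> C -> B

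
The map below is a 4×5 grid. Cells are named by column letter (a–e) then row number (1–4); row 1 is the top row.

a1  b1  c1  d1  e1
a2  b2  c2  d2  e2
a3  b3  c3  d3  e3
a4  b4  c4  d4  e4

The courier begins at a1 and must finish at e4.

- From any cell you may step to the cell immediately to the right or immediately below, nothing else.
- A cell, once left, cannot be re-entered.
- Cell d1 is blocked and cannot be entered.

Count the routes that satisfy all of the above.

31

A right/down-only route from a1 to e4 makes exactly 3 down-moves and 4 right-moves in some order.
With no other constraints that would be C(7,3) = 35 routes.
Subtract routes through each blocked cell (inclusion–exclusion for overlaps): − through d1: 4 → 31.
That gives 31 routes.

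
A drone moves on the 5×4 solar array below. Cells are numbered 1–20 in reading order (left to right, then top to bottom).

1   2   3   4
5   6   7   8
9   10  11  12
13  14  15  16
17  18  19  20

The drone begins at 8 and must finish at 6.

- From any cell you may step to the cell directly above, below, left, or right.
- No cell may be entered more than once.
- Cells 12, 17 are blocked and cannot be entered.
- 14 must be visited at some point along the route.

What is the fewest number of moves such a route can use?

Any route passes through 14 somewhere between 8 and 6. Summing Manhattan distances along the two legs (8 → 14 → 6) gives a lower bound of 4 + 2 = 6 moves.
A route of 6 moves achieves this: 8 → 7 → 11 → 15 → 14 → 10 → 6.
Since 6 matches the lower bound, it is optimal.

6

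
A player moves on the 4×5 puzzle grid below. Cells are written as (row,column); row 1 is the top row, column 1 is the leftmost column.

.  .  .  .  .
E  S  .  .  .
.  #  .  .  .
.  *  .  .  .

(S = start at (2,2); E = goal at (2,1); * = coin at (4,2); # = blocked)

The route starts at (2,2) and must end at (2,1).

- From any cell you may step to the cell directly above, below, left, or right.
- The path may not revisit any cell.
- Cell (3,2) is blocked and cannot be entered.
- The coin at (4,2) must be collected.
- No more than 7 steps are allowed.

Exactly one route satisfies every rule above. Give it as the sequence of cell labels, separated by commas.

Any route must reach (4,2) and still end at (2,1) within 7 moves, so the order of the required stops is forced.
Route from (2,2): right 1 to (2,3), down 2 to (4,3), left 2 to (4,1), up 2 to (2,1) — 7 moves in all.
Check: all required cells visited; 7 ≤ 7 moves.

(2,2), (2,3), (3,3), (4,3), (4,2), (4,1), (3,1), (2,1)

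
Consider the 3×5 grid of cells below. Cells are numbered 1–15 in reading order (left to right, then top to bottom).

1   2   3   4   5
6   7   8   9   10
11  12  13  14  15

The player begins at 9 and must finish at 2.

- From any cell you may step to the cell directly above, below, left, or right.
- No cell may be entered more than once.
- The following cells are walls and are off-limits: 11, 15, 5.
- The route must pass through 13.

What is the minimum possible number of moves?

Any route passes through 13 somewhere between 9 and 2. Summing Manhattan distances along the two legs (9 → 13 → 2) gives a lower bound of 2 + 3 = 5 moves.
A route of 5 moves achieves this: 9 → 14 → 13 → 8 → 3 → 2.
Since 5 matches the lower bound, it is optimal.

5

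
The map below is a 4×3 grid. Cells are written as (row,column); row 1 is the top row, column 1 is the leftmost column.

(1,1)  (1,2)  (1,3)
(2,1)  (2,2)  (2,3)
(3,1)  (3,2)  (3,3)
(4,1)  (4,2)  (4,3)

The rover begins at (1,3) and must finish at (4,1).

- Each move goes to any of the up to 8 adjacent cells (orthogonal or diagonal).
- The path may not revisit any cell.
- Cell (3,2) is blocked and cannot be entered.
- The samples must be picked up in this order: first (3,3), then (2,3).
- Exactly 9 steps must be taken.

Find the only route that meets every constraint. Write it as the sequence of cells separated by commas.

The waypoints must appear in the order (3,3), (2,3), with no cell reused.
Route from (1,3): down-left to (2,2), down-right to (3,3), up to (2,3), up-left to (1,2), left to (1,1), 2× down (reaching (3,1)), down-right to (4,2), left to (4,1) — 9 moves in all.
Check: order respected ((3,3) at step 2, (2,3) at step 3); 9 moves as required.

(1,3), (2,2), (3,3), (2,3), (1,2), (1,1), (2,1), (3,1), (4,2), (4,1)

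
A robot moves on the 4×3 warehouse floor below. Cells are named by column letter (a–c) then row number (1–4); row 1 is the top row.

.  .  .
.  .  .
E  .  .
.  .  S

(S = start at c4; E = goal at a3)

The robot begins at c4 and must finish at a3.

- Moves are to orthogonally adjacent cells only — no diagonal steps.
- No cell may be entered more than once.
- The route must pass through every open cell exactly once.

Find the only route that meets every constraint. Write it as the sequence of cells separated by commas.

Need to visit all 12 open cells exactly once, starting at c4 and ending at a3.
Cell c1 has only two open neighbours (c2 and b1), so the path must pass straight through it: one of those is the cell it's entered from and the other is where it exits.
Route from c4: up 3 to c1, left 2 to a1, down 1 to a2, right 1 to b2, down 2 to b4, left 1 to a4, up 1 to a3 — 11 moves in all.
Check: all 12 open cells covered.

c4, c3, c2, c1, b1, a1, a2, b2, b3, b4, a4, a3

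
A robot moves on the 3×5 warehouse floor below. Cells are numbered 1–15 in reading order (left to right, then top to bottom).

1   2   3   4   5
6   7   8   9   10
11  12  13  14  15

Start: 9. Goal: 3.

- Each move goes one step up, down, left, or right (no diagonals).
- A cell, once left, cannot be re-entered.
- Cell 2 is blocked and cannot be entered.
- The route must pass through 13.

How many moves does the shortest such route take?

4

Any route passes through 13 somewhere between 9 and 3. Summing Manhattan distances along the two legs (9 → 13 → 3) gives a lower bound of 2 + 2 = 4 moves.
A route of 4 moves achieves this: 9 → 14 → 13 → 8 → 3.
Since 4 matches the lower bound, it is optimal.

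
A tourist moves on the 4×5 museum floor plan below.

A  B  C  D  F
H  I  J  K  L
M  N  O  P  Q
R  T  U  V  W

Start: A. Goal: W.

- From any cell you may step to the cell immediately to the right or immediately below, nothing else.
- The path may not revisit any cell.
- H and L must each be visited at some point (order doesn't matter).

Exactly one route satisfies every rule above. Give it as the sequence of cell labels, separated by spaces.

Moves only go right or down, so the column and row indices never decrease.
Route from A: down 1 to H, right 4 to L, down 2 to W — 7 moves in all.
Check: all required cells visited.

A H I J K L Q W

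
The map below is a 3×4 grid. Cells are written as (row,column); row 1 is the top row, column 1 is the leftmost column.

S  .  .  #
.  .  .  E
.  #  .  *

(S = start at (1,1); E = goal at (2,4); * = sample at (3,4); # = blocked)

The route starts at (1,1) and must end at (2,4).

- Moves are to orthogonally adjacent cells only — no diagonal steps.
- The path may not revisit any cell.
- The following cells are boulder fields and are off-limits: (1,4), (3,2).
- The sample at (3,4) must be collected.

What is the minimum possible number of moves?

6

Any route passes through (3,4) somewhere between (1,1) and (2,4). Summing Manhattan distances along the two legs ((1,1) → (3,4) → (2,4)) gives a lower bound of 5 + 1 = 6 moves.
A route of 6 moves achieves this: (1,1) → (2,1) → (2,2) → (2,3) → (3,3) → (3,4) → (2,4).
Since 6 matches the lower bound, it is optimal.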